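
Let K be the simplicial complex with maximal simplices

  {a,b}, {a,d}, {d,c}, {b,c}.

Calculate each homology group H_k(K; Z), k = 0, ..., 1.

Take the total order a < b < c < d on the vertex set. Then K (dimension 1) consists of the simplices:

  0-simplices (4): a, b, c, d
  1-simplices (4): ab, ad, bc, cd

Hence C_0 ≅ Z^4, C_1 ≅ Z^4.

∂_1: C_1 → C_0 sends each edge [p,q] (with p < q) to q − p. For instance
  ∂ad = d − a.
The resulting 4×4 matrix has rank 3, and its Smith normal form has invariant factors (1,1,1).

Computing H_k = (kernel of ∂_k) / (image of ∂_{k+1}):

  H_0: rank C_0 − rank ∂_1 = 4 − 3 = 1, and the invariant factors of ∂_1 are all 1, so H_0 ≅ Z.
  H_1: rank ker ∂_1 − rank ∂_2 = (4 − 3) − 0 = 1, and there is no ∂_2, so H_1 ≅ Z.

(K is a triangulation of the circle S^1.)

H_0 = Z,  H_1 = Z.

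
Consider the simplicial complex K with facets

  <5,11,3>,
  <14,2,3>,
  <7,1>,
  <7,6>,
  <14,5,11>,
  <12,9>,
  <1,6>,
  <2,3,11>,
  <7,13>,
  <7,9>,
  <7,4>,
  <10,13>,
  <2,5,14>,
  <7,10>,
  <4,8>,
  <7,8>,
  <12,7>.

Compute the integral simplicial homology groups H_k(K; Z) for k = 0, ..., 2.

H_0 ≅ Z^2,  H_1 ≅ Z^5,  H_2 = 0.

Order the vertices as 1 < 2 < 3 < 4 < 5 < 6 < 7 < 8 < 9 < 10 < 11 < 12 < 13 < 14. Listing each simplex with vertices in this order, K has dimension 2 with simplices:

  0-simplices (14): [1], [2], [3], [4], [5], [6], [7], [8], [9], [10], [11], [12], [13], [14]
  1-simplices (22): (22 of them)
  2-simplices (5): [2,3,11], [2,3,14], [2,5,14], [3,5,11], [5,11,14]

so the chain groups are C_0 ≅ Z^14, C_1 ≅ Z^22, C_2 ≅ Z^5.

Boundary ∂_1: C_1 → C_0 maps an edge to its endpoints' difference, ∂[p,q] = q − p.
The 14×22 boundary matrix has rank 12 and Smith normal form diag(1,1,1,1,1,1,1,1,1,1,1,1).

∂_2: C_2 → C_1 acts by ∂[p,q,r] = [q,r] − [p,r] + [p,q]. For instance
  ∂[3,5,11] = [5,11] − [3,11] + [3,5],
  ∂[2,3,14] = [3,14] − [2,14] + [2,3].
This gives a 22×5 integer matrix of rank 5; reducing to Smith normal form yields diagonal entries (1,1,1,1,1).

From H_k ≅ ker(∂_k) / im(∂_{k+1}) we obtain:

  H_0: rank C_0 − rank ∂_1 = 14 − 12 = 2, and the invariant factors of ∂_1 are all 1, so H_0 ≅ Z^2.
  H_1: rank ker ∂_1 − rank ∂_2 = (22 − 12) − 5 = 5, and the invariant factors of ∂_2 are all 1, so H_1 ≅ Z^5.
  H_2: rank ker ∂_2 − rank ∂_3 = (5 − 5) − 0 = 0, and there is no ∂_3, so H_2 ≅ 0.

As a check, the Euler characteristic is 14 − 22 + 5 = -3, which agrees with 2 − 5 + 0 = -3.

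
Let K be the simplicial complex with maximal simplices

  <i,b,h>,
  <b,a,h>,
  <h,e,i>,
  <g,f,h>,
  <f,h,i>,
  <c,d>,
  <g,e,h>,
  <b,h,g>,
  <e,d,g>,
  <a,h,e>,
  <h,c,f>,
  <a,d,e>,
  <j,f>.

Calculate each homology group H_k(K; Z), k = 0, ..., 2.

Order the vertices as a < b < c < d < e < f < g < h < i < j. Listing each simplex with vertices in this order, K has dimension 2 with simplices:

  0-simplices (10): a, b, c, d, e, f, g, h, i, j
  1-simplices (21): ab, ad, ae, ah, bg, bh, bi, cd, cf, ch, de, dg, eg, eh, ei, fg, fh, fi, fj, gh, hi
  2-simplices (11): abh, ade, aeh, bgh, bhi, cfh, deg, egh, ehi, fgh, fhi

giving chain groups C_0 ≅ Z^10, C_1 ≅ Z^21, C_2 ≅ Z^11.

∂_1: C_1 → C_0 maps an edge to its endpoints' difference, ∂[p,q] = q − p. For instance
  ∂fh = h − f.
The 10×21 boundary matrix has rank 9 and Smith normal form diag(1,1,1,1,1,1,1,1,1).

∂_2: C_2 → C_1 sends each 2-simplex [p,q,r] to [q,r] − [p,r] + [p,q]. For instance
  ∂bgh = gh − bh + bg,
  ∂ade = de − ae + ad.
The 21×11 boundary matrix has rank 11 and Smith normal form diag(1,1,1,1,1,1,1,1,1,1,1).

Reading off H_k = ker ∂_k / im ∂_{k+1}:

  H_0: rank C_0 − rank ∂_1 = 10 − 9 = 1, and the invariant factors of ∂_1 are all 1, so H_0 ≅ Z.
  H_1: rank ker ∂_1 − rank ∂_2 = (21 − 9) − 11 = 1, and the invariant factors of ∂_2 are all 1, so H_1 ≅ Z.
  H_2: rank ker ∂_2 − rank ∂_3 = (11 − 11) − 0 = 0, and there is no ∂_3, so H_2 ≅ 0.

H_0 = Z,  H_1 = Z,  H_2 = 0.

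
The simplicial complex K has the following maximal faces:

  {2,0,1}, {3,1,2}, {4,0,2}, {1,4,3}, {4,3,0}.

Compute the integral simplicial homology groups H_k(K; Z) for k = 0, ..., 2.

H_0 ≅ Z,  H_1 ≅ Z,  H_2 = 0.

Fix the vertex order 0 < 1 < 2 < 3 < 4 and write every simplex with vertices in increasing order. Then dim K = 2 and the simplices of K are:

  0-simplices (5): [0], [1], [2], [3], [4]
  1-simplices (10): [0,1], [0,2], [0,3], [0,4], [1,2], [1,3], [1,4], [2,3], [2,4], [3,4]
  2-simplices (5): [0,1,2], [0,2,4], [0,3,4], [1,2,3], [1,3,4]

Hence C_0 ≅ Z^5, C_1 ≅ Z^10, C_2 ≅ Z^5.

Boundary ∂_1: C_1 → C_0 sends each edge [p,q] (with p < q) to q − p. For instance
  ∂[2,3] = [3] − [2].
As a 5×10 matrix over Z this has rank 4, with invariant factors (1,1,1,1).

The boundary map ∂_2: C_2 → C_1 sends each 2-simplex [p,q,r] to [q,r] − [p,r] + [p,q]. For instance
  ∂[1,2,3] = [2,3] − [1,3] + [1,2],
  ∂[1,3,4] = [3,4] − [1,4] + [1,3].
The resulting 10×5 matrix has rank 5, and its Smith normal form has invariant factors (1,1,1,1,1).

Reading off H_k = ker ∂_k / im ∂_{k+1}:

  H_0: rank C_0 − rank ∂_1 = 5 − 4 = 1, and the invariant factors of ∂_1 are all 1, so H_0 ≅ Z.
  H_1: rank ker ∂_1 − rank ∂_2 = (10 − 4) − 5 = 1, and the invariant factors of ∂_2 are all 1, so H_1 ≅ Z.
  H_2: rank ker ∂_2 − rank ∂_3 = (5 − 5) − 0 = 0, and there is no ∂_3, so H_2 ≅ 0.

(K is a triangulation of the Möbius band.)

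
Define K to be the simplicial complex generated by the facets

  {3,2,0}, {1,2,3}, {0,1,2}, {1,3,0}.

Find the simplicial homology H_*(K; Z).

H_0 ≅ Z,  H_1 = 0,  H_2 ≅ Z.

Order the vertices as 0 < 1 < 2 < 3. Listing each simplex with vertices in this order, K has dimension 2 with simplices:

  0-simplices (4): [0], [1], [2], [3]
  1-simplices (6): [0,1], [0,2], [0,3], [1,2], [1,3], [2,3]
  2-simplices (4): [0,1,2], [0,1,3], [0,2,3], [1,2,3]

giving chain groups C_0 ≅ Z^4, C_1 ≅ Z^6, C_2 ≅ Z^4.

The boundary map ∂_1: C_1 → C_0 is given by ∂[p,q] = [q] − [p].
As a 4×6 matrix over Z this has rank 3, with invariant factors (1,1,1).

Boundary ∂_2: C_2 → C_1 acts by ∂[p,q,r] = [q,r] − [p,r] + [p,q]. For instance
  ∂[0,2,3] = [2,3] − [0,3] + [0,2],
  ∂[0,1,2] = [1,2] − [0,2] + [0,1].
The 6×4 boundary matrix has rank 3 and Smith normal form diag(1,1,1).

Now H_k = ker ∂_k / im ∂_{k+1}, so:

  H_0: rank C_0 − rank ∂_1 = 4 − 3 = 1, and the invariant factors of ∂_1 are all 1, so H_0 ≅ Z.
  H_1: rank ker ∂_1 − rank ∂_2 = (6 − 3) − 3 = 0, and the invariant factors of ∂_2 are all 1, so H_1 ≅ 0.
  H_2: rank ker ∂_2 − rank ∂_3 = (4 − 3) − 0 = 1, and there is no ∂_3, so H_2 ≅ Z.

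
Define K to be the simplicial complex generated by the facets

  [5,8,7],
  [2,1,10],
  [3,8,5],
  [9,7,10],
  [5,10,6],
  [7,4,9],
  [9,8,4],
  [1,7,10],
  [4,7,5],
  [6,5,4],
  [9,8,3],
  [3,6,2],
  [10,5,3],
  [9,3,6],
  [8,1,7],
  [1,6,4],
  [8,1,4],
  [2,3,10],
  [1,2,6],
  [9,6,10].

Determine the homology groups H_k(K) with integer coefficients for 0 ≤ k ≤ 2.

We work with the vertex ordering 1 < 2 < 3 < 4 < 5 < 6 < 7 < 8 < 9 < 10. The simplices of K, each written with vertices in increasing order, are:

  0-simplices (10): [1], [2], [3], [4], [5], [6], [7], [8], [9], [10]
  1-simplices (30): (30 of them)
  2-simplices (20): (20 of them)

Hence C_0 ≅ Z^10, C_1 ≅ Z^30, C_2 ≅ Z^20.

∂_1: C_1 → C_0 maps an edge to its endpoints' difference, ∂[p,q] = q − p.
The 10×30 boundary matrix has rank 9 and Smith normal form diag(1,1,1,1,1,1,1,1,1).

∂_2: C_2 → C_1 sends each 2-simplex [p,q,r] to [q,r] − [p,r] + [p,q]. For instance
  ∂[6,9,10] = [9,10] − [6,10] + [6,9],
  ∂[3,5,8] = [5,8] − [3,8] + [3,5].
The resulting 30×20 matrix has rank 20, and its Smith normal form has invariant factors (1,1,1,1,1,1,1,1,1,1,1,1,1,1,1,1,1,1,1,2).

Computing H_k = (kernel of ∂_k) / (image of ∂_{k+1}):

  H_0: rank C_0 − rank ∂_1 = 10 − 9 = 1, and the invariant factors of ∂_1 are all 1, so H_0 = Z.
  H_1: rank ker ∂_1 − rank ∂_2 = (30 − 9) − 20 = 1, and ∂_2 has invariant factor 2 > 1, so H_1 = Z ⊕ Z/2.
  H_2: rank ker ∂_2 − rank ∂_3 = (20 − 20) − 0 = 0, and there is no ∂_3, so H_2 = 0.

As a check, the Euler characteristic is 10 − 30 + 20 = 0, which agrees with 1 − 1 + 0 = 0.

H_0 ≅ Z,  H_1 ≅ Z ⊕ Z/2,  H_2 = 0.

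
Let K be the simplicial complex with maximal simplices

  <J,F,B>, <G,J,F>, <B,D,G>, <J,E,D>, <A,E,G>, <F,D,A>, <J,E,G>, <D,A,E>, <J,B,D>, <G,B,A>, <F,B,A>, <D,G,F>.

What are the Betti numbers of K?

Fix the vertex order A < B < D < E < F < G < J and write every simplex with vertices in increasing order. Then dim K = 2 and the simplices of K are:

  0-simplices (7): A, B, D, E, F, G, J
  1-simplices (18): AB, AD, AE, AF, AG, BD, BF, BG, BJ, DE, DF, DG, DJ, EG, EJ, FG, FJ, GJ
  2-simplices (12): ABF, ABG, ADE, ADF, AEG, BDG, BDJ, BFJ, DEJ, DFG, EGJ, FGJ

giving chain groups C_0 ≅ Z^7, C_1 ≅ Z^18, C_2 ≅ Z^12.

Boundary ∂_1: C_1 → C_0 is given by ∂[p,q] = [q] − [p]. For instance
  ∂BF = F − B.
As a 7×18 matrix over Z this has rank 6, with invariant factors (1,1,1,1,1,1).

∂_2: C_2 → C_1 maps a triangle to the signed sum of its edges. For instance
  ∂EGJ = GJ − EJ + EG,
  ∂DEJ = EJ − DJ + DE.
The resulting 18×12 matrix has rank 12, and its Smith normal form has invariant factors (1,1,1,1,1,1,1,1,1,1,1,2).

Computing H_k = (kernel of ∂_k) / (image of ∂_{k+1}):

  H_0: rank C_0 − rank ∂_1 = 7 − 6 = 1, and the invariant factors of ∂_1 are all 1, so H_0 = Z.
  H_1: rank ker ∂_1 − rank ∂_2 = (18 − 6) − 12 = 0, and ∂_2 has invariant factor 2 > 1, so H_1 = Z/2.
  H_2: rank ker ∂_2 − rank ∂_3 = (12 − 12) − 0 = 0, and there is no ∂_3, so H_2 = 0.

(K is a triangulation of the real projective plane RP^2.)

Hence the Betti numbers are b_0 = 1, b_1 = 0, b_2 = 0.

b_0 = 1, b_1 = 0, b_2 = 0.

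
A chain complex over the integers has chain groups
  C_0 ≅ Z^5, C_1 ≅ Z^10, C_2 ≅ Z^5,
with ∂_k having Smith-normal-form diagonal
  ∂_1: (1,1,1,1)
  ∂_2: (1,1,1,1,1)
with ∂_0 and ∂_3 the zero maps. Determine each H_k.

H_0 ≅ Z,  H_1 ≅ Z,  H_2 = 0.

H_0: b_0 = 5 − 0 − 4 = 1; torsion from ∂_1 factors > 1: none. So H_0 ≅ Z.
H_1: b_1 = 10 − 4 − 5 = 1; torsion from ∂_2 factors > 1: none. So H_1 ≅ Z.
H_2: b_2 = 5 − 5 − 0 = 0; torsion from ∂_3 factors > 1: none. So H_2 ≅ 0.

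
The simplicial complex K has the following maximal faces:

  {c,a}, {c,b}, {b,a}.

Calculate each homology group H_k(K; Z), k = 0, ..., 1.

H_0 ≅ Z,  H_1 ≅ Z.

K has 3 vertices, 3 edges.
rank ∂_0 = 0, rank ∂_1 = 2 ⇒ b_0 = 3 − 0 − 2 = 1; all invariant factors of ∂_1 are 1 so no torsion. So H_0 ≅ Z.
rank ∂_1 = 2, rank ∂_2 = 0 ⇒ b_1 = 3 − 2 − 0 = 1. So H_1 ≅ Z.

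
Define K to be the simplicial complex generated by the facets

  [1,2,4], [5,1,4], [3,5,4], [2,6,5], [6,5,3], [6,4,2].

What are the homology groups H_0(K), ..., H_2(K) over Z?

We work with the vertex ordering 1 < 2 < 3 < 4 < 5 < 6. The simplices of K, each written with vertices in increasing order, are:

  0-simplices (6): [1], [2], [3], [4], [5], [6]
  1-simplices (12): [1,2], [1,4], [1,5], [2,4], [2,5], [2,6], [3,4], [3,5], [3,6], [4,5], [4,6], [5,6]
  2-simplices (6): [1,2,4], [1,4,5], [2,4,6], [2,5,6], [3,4,5], [3,5,6]

giving chain groups C_0 ≅ Z^6, C_1 ≅ Z^12, C_2 ≅ Z^6.

Boundary ∂_1: C_1 → C_0 sends each edge [p,q] (with p < q) to q − p.
This gives a 6×12 integer matrix of rank 5; reducing to Smith normal form yields diagonal entries (1,1,1,1,1).

Boundary ∂_2: C_2 → C_1 acts by ∂[p,q,r] = [q,r] − [p,r] + [p,q]. For instance
  ∂[3,4,5] = [4,5] − [3,5] + [3,4],
  ∂[3,5,6] = [5,6] − [3,6] + [3,5].
The 12×6 boundary matrix has rank 6 and Smith normal form diag(1,1,1,1,1,1).

From H_k ≅ ker(∂_k) / im(∂_{k+1}) we obtain:

  H_0: rank C_0 − rank ∂_1 = 6 − 5 = 1, and the invariant factors of ∂_1 are all 1, so H_0 = Z.
  H_1: rank ker ∂_1 − rank ∂_2 = (12 − 5) − 6 = 1, and the invariant factors of ∂_2 are all 1, so H_1 = Z.
  H_2: rank ker ∂_2 − rank ∂_3 = (6 − 6) − 0 = 0, and there is no ∂_3, so H_2 = 0.

H_0 ≅ Z,  H_1 ≅ Z,  H_2 = 0.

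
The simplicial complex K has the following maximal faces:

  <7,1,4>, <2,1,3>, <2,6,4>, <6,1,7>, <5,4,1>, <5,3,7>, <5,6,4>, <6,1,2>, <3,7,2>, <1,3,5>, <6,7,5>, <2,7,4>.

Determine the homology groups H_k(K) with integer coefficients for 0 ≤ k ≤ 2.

We work with the vertex ordering 1 < 2 < 3 < 4 < 5 < 6 < 7. The simplices of K, each written with vertices in increasing order, are:

  0-simplices (7): [1], [2], [3], [4], [5], [6], [7]
  1-simplices (18): [1,2], [1,3], [1,4], [1,5], [1,6], [1,7], [2,3], [2,4], [2,6], [2,7], [3,5], [3,7], [4,5], [4,6], [4,7], [5,6], [5,7], [6,7]
  2-simplices (12): [1,2,3], [1,2,6], [1,3,5], [1,4,5], [1,4,7], [1,6,7], [2,3,7], [2,4,6], [2,4,7], [3,5,7], [4,5,6], [5,6,7]

so the chain groups are C_0 ≅ Z^7, C_1 ≅ Z^18, C_2 ≅ Z^12.

Boundary ∂_1: C_1 → C_0 maps an edge to its endpoints' difference, ∂[p,q] = q − p.
As a 7×18 matrix over Z this has rank 6, with invariant factors (1,1,1,1,1,1).

∂_2: C_2 → C_1 acts by ∂[p,q,r] = [q,r] − [p,r] + [p,q]. For instance
  ∂[1,6,7] = [6,7] − [1,7] + [1,6],
  ∂[2,4,7] = [4,7] − [2,7] + [2,4].
The resulting 18×12 matrix has rank 12, and its Smith normal form has invariant factors (1,1,1,1,1,1,1,1,1,1,1,2).

Reading off H_k = ker ∂_k / im ∂_{k+1}:

  H_0: rank C_0 − rank ∂_1 = 7 − 6 = 1, and the invariant factors of ∂_1 are all 1, so H_0 = Z.
  H_1: rank ker ∂_1 − rank ∂_2 = (18 − 6) − 12 = 0, and ∂_2 has invariant factor 2 > 1, so H_1 = Z/2.
  H_2: rank ker ∂_2 − rank ∂_3 = (12 − 12) − 0 = 0, and there is no ∂_3, so H_2 = 0.

H_0 ≅ Z,  H_1 ≅ Z/2,  H_2 = 0.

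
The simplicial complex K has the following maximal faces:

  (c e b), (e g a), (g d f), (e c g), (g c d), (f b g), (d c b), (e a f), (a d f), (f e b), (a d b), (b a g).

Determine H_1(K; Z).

H_1 ≅ Z/2Z.

K has 7 vertices, 18 edges, 12 triangles.
rank ∂_1 = 6, rank ∂_2 = 12 ⇒ b_1 = 18 − 6 − 12 = 0; ∂_2 has invariant factor(s) [2] giving torsion. So H_1 = Z/2Z.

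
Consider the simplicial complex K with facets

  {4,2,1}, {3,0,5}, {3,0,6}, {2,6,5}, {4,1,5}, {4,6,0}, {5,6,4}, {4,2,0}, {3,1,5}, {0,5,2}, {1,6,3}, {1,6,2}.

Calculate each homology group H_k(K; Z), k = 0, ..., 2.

K has 7 vertices, 18 edges, 12 triangles.
rank ∂_0 = 0, rank ∂_1 = 6 ⇒ b_0 = 7 − 0 − 6 = 1; all invariant factors of ∂_1 are 1 so no torsion. So H_0 = Z.
rank ∂_1 = 6, rank ∂_2 = 12 ⇒ b_1 = 18 − 6 − 12 = 0; ∂_2 has invariant factor(s) [2] giving torsion. So H_1 = Z/2Z.
rank ∂_2 = 12, rank ∂_3 = 0 ⇒ b_2 = 12 − 12 − 0 = 0. So H_2 = 0.

H_0 = Z,  H_1 = Z/2Z,  H_2 = 0.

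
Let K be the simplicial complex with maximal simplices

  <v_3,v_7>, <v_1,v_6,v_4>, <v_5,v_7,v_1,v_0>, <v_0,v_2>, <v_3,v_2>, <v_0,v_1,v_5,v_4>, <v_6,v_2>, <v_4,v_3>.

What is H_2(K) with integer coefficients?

Take the total order v_0 < v_1 < v_2 < v_3 < v_4 < v_5 < v_6 < v_7 on the vertex set. Then K (dimension 3) consists of the simplices:

  0-simplices (8): [v_0], [v_1], [v_2], [v_3], [v_4], [v_5], [v_6], [v_7]
  1-simplices (16): (16 of them)
  2-simplices (8): [v_0,v_1,v_4], [v_0,v_1,v_5], [v_0,v_1,v_7], [v_0,v_4,v_5], [v_0,v_5,v_7], [v_1,v_4,v_5], [v_1,v_4,v_6], [v_1,v_5,v_7]
  3-simplices (2): [v_0,v_1,v_4,v_5], [v_0,v_1,v_5,v_7]

so the chain groups are C_0 ≅ Z^8, C_1 ≅ Z^16, C_2 ≅ Z^8, C_3 ≅ Z^2.

Boundary ∂_1: C_1 → C_0 maps an edge to its endpoints' difference, ∂[p,q] = q − p. For instance
  ∂[v_2,v_3] = [v_3] − [v_2].
As a 8×16 matrix over Z this has rank 7, with invariant factors (1,1,1,1,1,1,1).

Boundary ∂_2: C_2 → C_1 maps a triangle to the signed sum of its edges. For instance
  ∂[v_0,v_1,v_4] = [v_1,v_4] − [v_0,v_4] + [v_0,v_1],
  ∂[v_0,v_5,v_7] = [v_5,v_7] − [v_0,v_7] + [v_0,v_5].
This gives a 16×8 integer matrix of rank 6; reducing to Smith normal form yields diagonal entries (1,1,1,1,1,1).

The boundary map ∂_3: C_3 → C_2 sends each 3-simplex σ to the alternating sum Σ_i (−1)^i (σ with its i-th vertex removed). For instance
  ∂[v_0,v_1,v_4,v_5] = [v_1,v_4,v_5] − [v_0,v_4,v_5] + [v_0,v_1,v_5] − [v_0,v_1,v_4],
  ∂[v_0,v_1,v_5,v_7] = [v_1,v_5,v_7] − [v_0,v_5,v_7] + [v_0,v_1,v_7] − [v_0,v_1,v_5].
As a 8×2 matrix over Z this has rank 2, with invariant factors (1,1).

Computing H_k = (kernel of ∂_k) / (image of ∂_{k+1}):

  H_2: rank ker ∂_2 − rank ∂_3 = (8 − 6) − 2 = 0, and the invariant factors of ∂_3 are all 1, so H_2 ≅ 0.

H_2 ≅ 0.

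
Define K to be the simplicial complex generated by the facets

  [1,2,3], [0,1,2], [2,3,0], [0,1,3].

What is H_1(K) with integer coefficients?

Fix the vertex order 0 < 1 < 2 < 3 and write every simplex with vertices in increasing order. Then dim K = 2 and the simplices of K are:

  0-simplices (4): [0], [1], [2], [3]
  1-simplices (6): [0,1], [0,2], [0,3], [1,2], [1,3], [2,3]
  2-simplices (4): [0,1,2], [0,1,3], [0,2,3], [1,2,3]

so the chain groups are C_0 ≅ Z^4, C_1 ≅ Z^6, C_2 ≅ Z^4.

The boundary map ∂_1: C_1 → C_0 is given by ∂[p,q] = [q] − [p].
This gives a 4×6 integer matrix of rank 3; reducing to Smith normal form yields diagonal entries (1,1,1).

The boundary map ∂_2: C_2 → C_1 acts by ∂[p,q,r] = [q,r] − [p,r] + [p,q]. For instance
  ∂[0,1,2] = [1,2] − [0,2] + [0,1],
  ∂[1,2,3] = [2,3] − [1,3] + [1,2].
As a 6×4 matrix over Z this has rank 3, with invariant factors (1,1,1).

Computing H_k = (kernel of ∂_k) / (image of ∂_{k+1}):

  H_1: rank ker ∂_1 − rank ∂_2 = (6 − 3) − 3 = 0, and the invariant factors of ∂_2 are all 1, so H_1 ≅ 0.

H_1 ≅ 0.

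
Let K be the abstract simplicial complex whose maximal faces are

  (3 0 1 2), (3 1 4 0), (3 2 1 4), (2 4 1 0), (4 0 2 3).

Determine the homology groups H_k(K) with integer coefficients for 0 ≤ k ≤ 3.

H_0 = Z,  H_1 = 0,  H_2 = 0,  H_3 = Z.

Take the total order 0 < 1 < 2 < 3 < 4 on the vertex set. Then K (dimension 3) consists of the simplices:

  0-simplices (5): [0], [1], [2], [3], [4]
  1-simplices (10): [0,1], [0,2], [0,3], [0,4], [1,2], [1,3], [1,4], [2,3], [2,4], [3,4]
  2-simplices (10): [0,1,2], [0,1,3], [0,1,4], [0,2,3], [0,2,4], [0,3,4], [1,2,3], [1,2,4], [1,3,4], [2,3,4]
  3-simplices (5): [0,1,2,3], [0,1,2,4], [0,1,3,4], [0,2,3,4], [1,2,3,4]

Hence C_0 ≅ Z^5, C_1 ≅ Z^10, C_2 ≅ Z^10, C_3 ≅ Z^5.

The boundary map ∂_1: C_1 → C_0 sends each edge [p,q] (with p < q) to q − p. For instance
  ∂[2,3] = [3] − [2].
The 5×10 boundary matrix has rank 4 and Smith normal form diag(1,1,1,1).

The boundary map ∂_2: C_2 → C_1 maps a triangle to the signed sum of its edges. For instance
  ∂[0,3,4] = [3,4] − [0,4] + [0,3],
  ∂[2,3,4] = [3,4] − [2,4] + [2,3].
The 10×10 boundary matrix has rank 6 and Smith normal form diag(1,1,1,1,1,1).

∂_3: C_3 → C_2 sends each 3-simplex σ to the alternating sum Σ_i (−1)^i (σ with its i-th vertex removed). For instance
  ∂[1,2,3,4] = [2,3,4] − [1,3,4] + [1,2,4] − [1,2,3],
  ∂[0,1,2,3] = [1,2,3] − [0,2,3] + [0,1,3] − [0,1,2].
The resulting 10×5 matrix has rank 4, and its Smith normal form has invariant factors (1,1,1,1).

Now H_k = ker ∂_k / im ∂_{k+1}, so:

  H_0: rank C_0 − rank ∂_1 = 5 − 4 = 1, and the invariant factors of ∂_1 are all 1, so H_0 ≅ Z.
  H_1: rank ker ∂_1 − rank ∂_2 = (10 − 4) − 6 = 0, and the invariant factors of ∂_2 are all 1, so H_1 ≅ 0.
  H_2: rank ker ∂_2 − rank ∂_3 = (10 − 6) − 4 = 0, and the invariant factors of ∂_3 are all 1, so H_2 ≅ 0.
  H_3: rank ker ∂_3 − rank ∂_4 = (5 − 4) − 0 = 1, and there is no ∂_4, so H_3 ≅ Z.

As a check, the Euler characteristic is 5 − 10 + 10 − 5 = 0, which agrees with 1 − 0 + 0 − 1 = 0.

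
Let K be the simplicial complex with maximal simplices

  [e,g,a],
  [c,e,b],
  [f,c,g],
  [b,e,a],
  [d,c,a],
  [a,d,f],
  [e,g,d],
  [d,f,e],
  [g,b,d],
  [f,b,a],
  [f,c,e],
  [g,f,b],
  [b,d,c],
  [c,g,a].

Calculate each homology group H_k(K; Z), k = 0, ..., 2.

K has 7 vertices, 21 edges, 14 triangles.
rank ∂_0 = 0, rank ∂_1 = 6 ⇒ b_0 = 7 − 0 − 6 = 1; all invariant factors of ∂_1 are 1 so no torsion. So H_0 = Z.
rank ∂_1 = 6, rank ∂_2 = 13 ⇒ b_1 = 21 − 6 − 13 = 2; all invariant factors of ∂_2 are 1 so no torsion. So H_1 = Z^2.
rank ∂_2 = 13, rank ∂_3 = 0 ⇒ b_2 = 14 − 13 − 0 = 1. So H_2 = Z.

H_0 = Z,  H_1 = Z^2,  H_2 = Z.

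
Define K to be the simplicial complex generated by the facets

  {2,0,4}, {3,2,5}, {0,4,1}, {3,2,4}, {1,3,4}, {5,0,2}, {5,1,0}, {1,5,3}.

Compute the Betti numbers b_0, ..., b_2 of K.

Take the total order 0 < 1 < 2 < 3 < 4 < 5 on the vertex set. Then K (dimension 2) consists of the simplices:

  0-simplices (6): [0], [1], [2], [3], [4], [5]
  1-simplices (12): [0,1], [0,2], [0,4], [0,5], [1,3], [1,4], [1,5], [2,3], [2,4], [2,5], [3,4], [3,5]
  2-simplices (8): [0,1,4], [0,1,5], [0,2,4], [0,2,5], [1,3,4], [1,3,5], [2,3,4], [2,3,5]

so the chain groups are C_0 ≅ Z^6, C_1 ≅ Z^12, C_2 ≅ Z^8.

The boundary map ∂_1: C_1 → C_0 is given by ∂[p,q] = [q] − [p].
The 6×12 boundary matrix has rank 5 and Smith normal form diag(1,1,1,1,1).

Boundary ∂_2: C_2 → C_1 acts by ∂[p,q,r] = [q,r] − [p,r] + [p,q]. For instance
  ∂[1,3,5] = [3,5] − [1,5] + [1,3],
  ∂[0,1,5] = [1,5] − [0,5] + [0,1].
The 12×8 boundary matrix has rank 7 and Smith normal form diag(1,1,1,1,1,1,1).

Computing H_k = (kernel of ∂_k) / (image of ∂_{k+1}):

  H_0: rank C_0 − rank ∂_1 = 6 − 5 = 1, and the invariant factors of ∂_1 are all 1, so H_0 ≅ Z.
  H_1: rank ker ∂_1 − rank ∂_2 = (12 − 5) − 7 = 0, and the invariant factors of ∂_2 are all 1, so H_1 ≅ 0.
  H_2: rank ker ∂_2 − rank ∂_3 = (8 − 7) − 0 = 1, and there is no ∂_3, so H_2 ≅ Z.

As a check, the Euler characteristic is 6 − 12 + 8 = 2, which agrees with 1 − 0 + 1 = 2.

Hence the Betti numbers are b_0 = 1, b_1 = 0, b_2 = 1.

b_0 = 1, b_1 = 0, b_2 = 1.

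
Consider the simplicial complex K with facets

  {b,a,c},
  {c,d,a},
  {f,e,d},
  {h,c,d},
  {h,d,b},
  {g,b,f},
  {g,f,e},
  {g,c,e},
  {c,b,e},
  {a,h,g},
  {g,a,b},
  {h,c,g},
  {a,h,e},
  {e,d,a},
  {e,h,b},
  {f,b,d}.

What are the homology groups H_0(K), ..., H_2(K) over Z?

H_0 = Z,  H_1 = Z^2,  H_2 = Z.

Take the total order a < b < c < d < e < f < g < h on the vertex set. Then K (dimension 2) consists of the simplices:

  0-simplices (8): a, b, c, d, e, f, g, h
  1-simplices (24): ab, ac, ad, ae, ag, ah, bc, bd, be, bf, bg, bh, cd, ce, cg, ch, de, df, dh, ef, eg, eh, fg, gh
  2-simplices (16): abc, abg, acd, ade, aeh, agh, bce, bdf, bdh, beh, bfg, cdh, ceg, cgh, def, efg

so the chain groups are C_0 ≅ Z^8, C_1 ≅ Z^24, C_2 ≅ Z^16.

The boundary map ∂_1: C_1 → C_0 is given by ∂[p,q] = [q] − [p]. For instance
  ∂de = e − d.
As a 8×24 matrix over Z this has rank 7, with invariant factors (1,1,1,1,1,1,1).

Boundary ∂_2: C_2 → C_1 sends each 2-simplex [p,q,r] to [q,r] − [p,r] + [p,q]. For instance
  ∂abc = bc − ac + ab,
  ∂ceg = eg − cg + ce.
The 24×16 boundary matrix has rank 15 and Smith normal form diag(1,1,1,1,1,1,1,1,1,1,1,1,1,1,1).

Reading off H_k = ker ∂_k / im ∂_{k+1}:

  H_0: rank C_0 − rank ∂_1 = 8 − 7 = 1, and the invariant factors of ∂_1 are all 1, so H_0 ≅ Z.
  H_1: rank ker ∂_1 − rank ∂_2 = (24 − 7) − 15 = 2, and the invariant factors of ∂_2 are all 1, so H_1 ≅ Z^2.
  H_2: rank ker ∂_2 − rank ∂_3 = (16 − 15) − 0 = 1, and there is no ∂_3, so H_2 ≅ Z.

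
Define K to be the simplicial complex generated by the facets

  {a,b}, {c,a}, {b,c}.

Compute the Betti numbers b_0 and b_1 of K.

b_0 = 1, b_1 = 1.

Order the vertices as a < b < c. Listing each simplex with vertices in this order, K has dimension 1 with simplices:

  0-simplices (3): a, b, c
  1-simplices (3): ab, ac, bc

so the chain groups are C_0 ≅ Z^3, C_1 ≅ Z^3.

∂_1: C_1 → C_0 sends each edge [p,q] (with p < q) to q − p.
This gives a 3×3 integer matrix of rank 2; reducing to Smith normal form yields diagonal entries (1,1).

Now H_k = ker ∂_k / im ∂_{k+1}, so:

  H_0: rank C_0 − rank ∂_1 = 3 − 2 = 1, and the invariant factors of ∂_1 are all 1, so H_0 = Z.
  H_1: rank ker ∂_1 − rank ∂_2 = (3 − 2) − 0 = 1, and there is no ∂_2, so H_1 = Z.

As a check, the Euler characteristic is 3 − 3 = 0, which agrees with 1 − 1 = 0.

Hence the Betti numbers are b_0 = 1, b_1 = 1.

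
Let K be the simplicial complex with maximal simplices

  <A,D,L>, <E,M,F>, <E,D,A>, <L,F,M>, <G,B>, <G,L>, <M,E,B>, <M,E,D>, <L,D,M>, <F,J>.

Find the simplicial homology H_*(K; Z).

We work with the vertex ordering A < B < D < E < F < G < J < L < M. The simplices of K, each written with vertices in increasing order, are:

  0-simplices (9): A, B, D, E, F, G, J, L, M
  1-simplices (16): AD, AE, AL, BE, BG, BM, DE, DL, DM, EF, EM, FJ, FL, FM, GL, LM
  2-simplices (7): ADE, ADL, BEM, DEM, DLM, EFM, FLM

Hence C_0 ≅ Z^9, C_1 ≅ Z^16, C_2 ≅ Z^7.

The boundary map ∂_1: C_1 → C_0 is given by ∂[p,q] = [q] − [p]. For instance
  ∂BM = M − B.
This gives a 9×16 integer matrix of rank 8; reducing to Smith normal form yields diagonal entries (1,1,1,1,1,1,1,1).

∂_2: C_2 → C_1 sends each 2-simplex [p,q,r] to [q,r] − [p,r] + [p,q]. For instance
  ∂ADE = DE − AE + AD,
  ∂FLM = LM − FM + FL.
The 16×7 boundary matrix has rank 7 and Smith normal form diag(1,1,1,1,1,1,1).

Now H_k = ker ∂_k / im ∂_{k+1}, so:

  H_0: rank C_0 − rank ∂_1 = 9 − 8 = 1, and the invariant factors of ∂_1 are all 1, so H_0 = Z.
  H_1: rank ker ∂_1 − rank ∂_2 = (16 − 8) − 7 = 1, and the invariant factors of ∂_2 are all 1, so H_1 = Z.
  H_2: rank ker ∂_2 − rank ∂_3 = (7 − 7) − 0 = 0, and there is no ∂_3, so H_2 = 0.

As a check, the Euler characteristic is 9 − 16 + 7 = 0, which agrees with 1 − 1 + 0 = 0.

H_0 = Z,  H_1 = Z,  H_2 = 0.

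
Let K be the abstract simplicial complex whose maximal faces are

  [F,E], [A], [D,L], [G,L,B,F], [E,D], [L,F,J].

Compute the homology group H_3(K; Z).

H_3 = 0.

K has 8 vertices, 11 edges, 5 triangles, 1 3-simplex.
rank ∂_3 = 1, rank ∂_4 = 0 ⇒ b_3 = 1 − 1 − 0 = 0. So H_3 ≅ 0.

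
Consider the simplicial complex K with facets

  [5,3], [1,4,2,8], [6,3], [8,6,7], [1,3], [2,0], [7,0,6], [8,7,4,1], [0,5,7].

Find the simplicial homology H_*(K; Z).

H_0 ≅ Z,  H_1 ≅ Z^3,  H_2 = 0,  H_3 = 0.

Fix the vertex order 0 < 1 < 2 < 3 < 4 < 5 < 6 < 7 < 8 and write every simplex with vertices in increasing order. Then dim K = 3 and the simplices of K are:

  0-simplices (9): [0], [1], [2], [3], [4], [5], [6], [7], [8]
  1-simplices (19): [0,2], [0,5], [0,6], [0,7], [1,2], [1,3], [1,4], [1,7], [1,8], [2,4], [2,8], [3,5], [3,6], [4,7], [4,8], [5,7], [6,7], [6,8], [7,8]
  2-simplices (10): [0,5,7], [0,6,7], [1,2,4], [1,2,8], [1,4,7], [1,4,8], [1,7,8], [2,4,8], [4,7,8], [6,7,8]
  3-simplices (2): [1,2,4,8], [1,4,7,8]

Hence C_0 ≅ Z^9, C_1 ≅ Z^19, C_2 ≅ Z^10, C_3 ≅ Z^2.

Boundary ∂_1: C_1 → C_0 maps an edge to its endpoints' difference, ∂[p,q] = q − p.
This gives a 9×19 integer matrix of rank 8; reducing to Smith normal form yields diagonal entries (1,1,1,1,1,1,1,1).

Boundary ∂_2: C_2 → C_1 maps a triangle to the signed sum of its edges. For instance
  ∂[0,6,7] = [6,7] − [0,7] + [0,6],
  ∂[1,7,8] = [7,8] − [1,8] + [1,7].
The 19×10 boundary matrix has rank 8 and Smith normal form diag(1,1,1,1,1,1,1,1).

∂_3: C_3 → C_2 sends each 3-simplex σ to the alternating sum Σ_i (−1)^i (σ with its i-th vertex removed). For instance
  ∂[1,2,4,8] = [2,4,8] − [1,4,8] + [1,2,8] − [1,2,4],
  ∂[1,4,7,8] = [4,7,8] − [1,7,8] + [1,4,8] − [1,4,7].
This gives a 10×2 integer matrix of rank 2; reducing to Smith normal form yields diagonal entries (1,1).

Now H_k = ker ∂_k / im ∂_{k+1}, so:

  H_0: rank C_0 − rank ∂_1 = 9 − 8 = 1, and the invariant factors of ∂_1 are all 1, so H_0 = Z.
  H_1: rank ker ∂_1 − rank ∂_2 = (19 − 8) − 8 = 3, and the invariant factors of ∂_2 are all 1, so H_1 = Z^3.
  H_2: rank ker ∂_2 − rank ∂_3 = (10 − 8) − 2 = 0, and the invariant factors of ∂_3 are all 1, so H_2 = 0.
  H_3: rank ker ∂_3 − rank ∂_4 = (2 − 2) − 0 = 0, and there is no ∂_4, so H_3 = 0.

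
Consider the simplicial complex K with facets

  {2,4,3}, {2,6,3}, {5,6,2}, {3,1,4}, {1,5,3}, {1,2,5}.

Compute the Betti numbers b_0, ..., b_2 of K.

K has 6 vertices, 12 edges, 6 triangles.
rank ∂_0 = 0, rank ∂_1 = 5 ⇒ b_0 = 6 − 0 − 5 = 1; all invariant factors of ∂_1 are 1 so no torsion. So H_0 = Z.
rank ∂_1 = 5, rank ∂_2 = 6 ⇒ b_1 = 12 − 5 − 6 = 1; all invariant factors of ∂_2 are 1 so no torsion. So H_1 = Z.
rank ∂_2 = 6, rank ∂_3 = 0 ⇒ b_2 = 6 − 6 − 0 = 0. So H_2 = 0.

b_0 = 1, b_1 = 1, b_2 = 0.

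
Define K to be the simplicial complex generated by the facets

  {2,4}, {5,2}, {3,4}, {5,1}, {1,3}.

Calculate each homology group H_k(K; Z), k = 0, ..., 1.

H_0 = Z,  H_1 = Z.

Fix the vertex order 1 < 2 < 3 < 4 < 5 and write every simplex with vertices in increasing order. Then dim K = 1 and the simplices of K are:

  0-simplices (5): [1], [2], [3], [4], [5]
  1-simplices (5): [1,3], [1,5], [2,4], [2,5], [3,4]

so the chain groups are C_0 ≅ Z^5, C_1 ≅ Z^5.

∂_1: C_1 → C_0 maps an edge to its endpoints' difference, ∂[p,q] = q − p.
The resulting 5×5 matrix has rank 4, and its Smith normal form has invariant factors (1,1,1,1).

Reading off H_k = ker ∂_k / im ∂_{k+1}:

  H_0: rank C_0 − rank ∂_1 = 5 − 4 = 1, and the invariant factors of ∂_1 are all 1, so H_0 ≅ Z.
  H_1: rank ker ∂_1 − rank ∂_2 = (5 − 4) − 0 = 1, and there is no ∂_2, so H_1 ≅ Z.

As a check, the Euler characteristic is 5 − 5 = 0, which agrees with 1 − 1 = 0.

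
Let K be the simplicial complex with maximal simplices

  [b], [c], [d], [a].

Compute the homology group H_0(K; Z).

H_0 = Z^4.

We work with the vertex ordering a < b < c < d. The simplices of K, each written with vertices in increasing order, are:

  0-simplices (4): a, b, c, d

giving chain groups C_0 ≅ Z^4.

Now H_k = ker ∂_k / im ∂_{k+1}, so:

  H_0: rank C_0 − rank ∂_1 = 4 − 0 = 4, and there is no ∂_1, so H_0 = Z^4.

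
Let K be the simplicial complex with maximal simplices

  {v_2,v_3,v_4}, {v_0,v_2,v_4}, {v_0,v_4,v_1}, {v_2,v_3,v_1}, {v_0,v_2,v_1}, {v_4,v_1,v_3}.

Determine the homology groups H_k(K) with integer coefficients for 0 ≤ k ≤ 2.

Fix the vertex order v_0 < v_1 < v_2 < v_3 < v_4 and write every simplex with vertices in increasing order. Then dim K = 2 and the simplices of K are:

  0-simplices (5): [v_0], [v_1], [v_2], [v_3], [v_4]
  1-simplices (9): [v_0,v_1], [v_0,v_2], [v_0,v_4], [v_1,v_2], [v_1,v_3], [v_1,v_4], [v_2,v_3], [v_2,v_4], [v_3,v_4]
  2-simplices (6): [v_0,v_1,v_2], [v_0,v_1,v_4], [v_0,v_2,v_4], [v_1,v_2,v_3], [v_1,v_3,v_4], [v_2,v_3,v_4]

giving chain groups C_0 ≅ Z^5, C_1 ≅ Z^9, C_2 ≅ Z^6.

Boundary ∂_1: C_1 → C_0 sends each edge [p,q] (with p < q) to q − p. For instance
  ∂[v_1,v_3] = [v_3] − [v_1].
This gives a 5×9 integer matrix of rank 4; reducing to Smith normal form yields diagonal entries (1,1,1,1).

∂_2: C_2 → C_1 maps a triangle to the signed sum of its edges. For instance
  ∂[v_1,v_2,v_3] = [v_2,v_3] − [v_1,v_3] + [v_1,v_2],
  ∂[v_2,v_3,v_4] = [v_3,v_4] − [v_2,v_4] + [v_2,v_3].
The resulting 9×6 matrix has rank 5, and its Smith normal form has invariant factors (1,1,1,1,1).

Computing H_k = (kernel of ∂_k) / (image of ∂_{k+1}):

  H_0: rank C_0 − rank ∂_1 = 5 − 4 = 1, and the invariant factors of ∂_1 are all 1, so H_0 ≅ Z.
  H_1: rank ker ∂_1 − rank ∂_2 = (9 − 4) − 5 = 0, and the invariant factors of ∂_2 are all 1, so H_1 ≅ 0.
  H_2: rank ker ∂_2 − rank ∂_3 = (6 − 5) − 0 = 1, and there is no ∂_3, so H_2 ≅ Z.

H_0 = Z,  H_1 = 0,  H_2 = Z.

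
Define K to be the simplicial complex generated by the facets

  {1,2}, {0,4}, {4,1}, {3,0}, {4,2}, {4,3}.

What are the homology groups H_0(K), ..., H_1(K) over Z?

H_0 = Z,  H_1 = Z^2.

Take the total order 0 < 1 < 2 < 3 < 4 on the vertex set. Then K (dimension 1) consists of the simplices:

  0-simplices (5): [0], [1], [2], [3], [4]
  1-simplices (6): [0,3], [0,4], [1,2], [1,4], [2,4], [3,4]

Hence C_0 ≅ Z^5, C_1 ≅ Z^6.

Boundary ∂_1: C_1 → C_0 sends each edge [p,q] (with p < q) to q − p.
The 5×6 boundary matrix has rank 4 and Smith normal form diag(1,1,1,1).

Computing H_k = (kernel of ∂_k) / (image of ∂_{k+1}):

  H_0: rank C_0 − rank ∂_1 = 5 − 4 = 1, and the invariant factors of ∂_1 are all 1, so H_0 = Z.
  H_1: rank ker ∂_1 − rank ∂_2 = (6 − 4) − 0 = 2, and there is no ∂_2, so H_1 = Z^2.

As a check, the Euler characteristic is 5 − 6 = -1, which agrees with 1 − 2 = -1.
(K is a triangulation of a wedge of 2 circles.)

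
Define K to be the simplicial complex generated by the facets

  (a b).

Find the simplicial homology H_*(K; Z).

H_0 ≅ Z,  H_1 = 0.

Order the vertices as a < b. Listing each simplex with vertices in this order, K has dimension 1 with simplices:

  0-simplices (2): a, b
  1-simplices (1): ab

Hence C_0 ≅ Z^2, C_1 ≅ Z^1.

Boundary ∂_1: C_1 → C_0 maps an edge to its endpoints' difference, ∂[p,q] = q − p.
This gives a 2×1 integer matrix of rank 1; reducing to Smith normal form yields diagonal entries (1).

From H_k ≅ ker(∂_k) / im(∂_{k+1}) we obtain:

  H_0: rank C_0 − rank ∂_1 = 2 − 1 = 1, and the invariant factors of ∂_1 are all 1, so H_0 = Z.
  H_1: rank ker ∂_1 − rank ∂_2 = (1 − 1) − 0 = 0, and there is no ∂_2, so H_1 = 0.

As a check, the Euler characteristic is 2 − 1 = 1, which agrees with 1 − 0 = 1.
(K is a triangulation of the 1-simplex.)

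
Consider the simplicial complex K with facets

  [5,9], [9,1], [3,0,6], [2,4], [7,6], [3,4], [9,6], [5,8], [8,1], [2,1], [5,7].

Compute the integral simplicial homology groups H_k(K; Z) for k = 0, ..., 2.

H_0 ≅ Z,  H_1 ≅ Z^3,  H_2 = 0.

Fix the vertex order 0 < 1 < 2 < 3 < 4 < 5 < 6 < 7 < 8 < 9 and write every simplex with vertices in increasing order. Then dim K = 2 and the simplices of K are:

  0-simplices (10): [0], [1], [2], [3], [4], [5], [6], [7], [8], [9]
  1-simplices (13): [0,3], [0,6], [1,2], [1,8], [1,9], [2,4], [3,4], [3,6], [5,7], [5,8], [5,9], [6,7], [6,9]
  2-simplices (1): [0,3,6]

Hence C_0 ≅ Z^10, C_1 ≅ Z^13, C_2 ≅ Z^1.

∂_1: C_1 → C_0 sends each edge [p,q] (with p < q) to q − p. For instance
  ∂[5,9] = [9] − [5].
This gives a 10×13 integer matrix of rank 9; reducing to Smith normal form yields diagonal entries (1,1,1,1,1,1,1,1,1).

Boundary ∂_2: C_2 → C_1 sends each 2-simplex [p,q,r] to [q,r] − [p,r] + [p,q]. For instance
  ∂[0,3,6] = [3,6] − [0,6] + [0,3].
The resulting 13×1 matrix has rank 1, and its Smith normal form has invariant factors (1).

Computing H_k = (kernel of ∂_k) / (image of ∂_{k+1}):

  H_0: rank C_0 − rank ∂_1 = 10 − 9 = 1, and the invariant factors of ∂_1 are all 1, so H_0 = Z.
  H_1: rank ker ∂_1 − rank ∂_2 = (13 − 9) − 1 = 3, and the invariant factors of ∂_2 are all 1, so H_1 = Z^3.
  H_2: rank ker ∂_2 − rank ∂_3 = (1 − 1) − 0 = 0, and there is no ∂_3, so H_2 = 0.

As a check, the Euler characteristic is 10 − 13 + 1 = -2, which agrees with 1 − 3 + 0 = -2.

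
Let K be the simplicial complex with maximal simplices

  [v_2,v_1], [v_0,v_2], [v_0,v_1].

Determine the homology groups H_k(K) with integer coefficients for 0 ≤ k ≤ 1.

Fix the vertex order v_0 < v_1 < v_2 and write every simplex with vertices in increasing order. Then dim K = 1 and the simplices of K are:

  0-simplices (3): [v_0], [v_1], [v_2]
  1-simplices (3): [v_0,v_1], [v_0,v_2], [v_1,v_2]

so the chain groups are C_0 ≅ Z^3, C_1 ≅ Z^3.

∂_1: C_1 → C_0 sends each edge [p,q] (with p < q) to q − p.
The resulting 3×3 matrix has rank 2, and its Smith normal form has invariant factors (1,1).

Now H_k = ker ∂_k / im ∂_{k+1}, so:

  H_0: rank C_0 − rank ∂_1 = 3 − 2 = 1, and the invariant factors of ∂_1 are all 1, so H_0 ≅ Z.
  H_1: rank ker ∂_1 − rank ∂_2 = (3 − 2) − 0 = 1, and there is no ∂_2, so H_1 ≅ Z.

(K is a triangulation of the circle S^1.)

H_0 = Z,  H_1 = Z.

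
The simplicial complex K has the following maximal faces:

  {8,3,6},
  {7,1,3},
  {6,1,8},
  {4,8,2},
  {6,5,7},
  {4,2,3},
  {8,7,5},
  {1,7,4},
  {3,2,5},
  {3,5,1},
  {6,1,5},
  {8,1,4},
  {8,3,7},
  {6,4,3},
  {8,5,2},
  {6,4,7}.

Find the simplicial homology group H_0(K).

H_0 = Z.

We work with the vertex ordering 1 < 2 < 3 < 4 < 5 < 6 < 7 < 8. The simplices of K, each written with vertices in increasing order, are:

  0-simplices (8): [1], [2], [3], [4], [5], [6], [7], [8]
  1-simplices (24): (24 of them)
  2-simplices (16): [1,3,5], [1,3,7], [1,4,7], [1,4,8], [1,5,6], [1,6,8], [2,3,4], [2,3,5], [2,4,8], [2,5,8], [3,4,6], [3,6,8], [3,7,8], [4,6,7], [5,6,7], [5,7,8]

Hence C_0 ≅ Z^8, C_1 ≅ Z^24, C_2 ≅ Z^16.

∂_1: C_1 → C_0 maps an edge to its endpoints' difference, ∂[p,q] = q − p. For instance
  ∂[1,4] = [4] − [1].
This gives a 8×24 integer matrix of rank 7; reducing to Smith normal form yields diagonal entries (1,1,1,1,1,1,1).

Boundary ∂_2: C_2 → C_1 sends each 2-simplex [p,q,r] to [q,r] − [p,r] + [p,q]. For instance
  ∂[1,4,7] = [4,7] − [1,7] + [1,4],
  ∂[1,3,7] = [3,7] − [1,7] + [1,3].
The resulting 24×16 matrix has rank 15, and its Smith normal form has invariant factors (1,1,1,1,1,1,1,1,1,1,1,1,1,1,1).

Reading off H_k = ker ∂_k / im ∂_{k+1}:

  H_0: rank C_0 − rank ∂_1 = 8 − 7 = 1, and the invariant factors of ∂_1 are all 1, so H_0 ≅ Z.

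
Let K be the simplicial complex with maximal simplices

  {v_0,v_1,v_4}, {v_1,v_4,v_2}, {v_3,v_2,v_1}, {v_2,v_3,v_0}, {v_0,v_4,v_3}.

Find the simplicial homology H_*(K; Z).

Take the total order v_0 < v_1 < v_2 < v_3 < v_4 on the vertex set. Then K (dimension 2) consists of the simplices:

  0-simplices (5): [v_0], [v_1], [v_2], [v_3], [v_4]
  1-simplices (10): [v_0,v_1], [v_0,v_2], [v_0,v_3], [v_0,v_4], [v_1,v_2], [v_1,v_3], [v_1,v_4], [v_2,v_3], [v_2,v_4], [v_3,v_4]
  2-simplices (5): [v_0,v_1,v_4], [v_0,v_2,v_3], [v_0,v_3,v_4], [v_1,v_2,v_3], [v_1,v_2,v_4]

Hence C_0 ≅ Z^5, C_1 ≅ Z^10, C_2 ≅ Z^5.

The boundary map ∂_1: C_1 → C_0 sends each edge [p,q] (with p < q) to q − p. For instance
  ∂[v_2,v_3] = [v_3] − [v_2].
This gives a 5×10 integer matrix of rank 4; reducing to Smith normal form yields diagonal entries (1,1,1,1).

Boundary ∂_2: C_2 → C_1 sends each 2-simplex [p,q,r] to [q,r] − [p,r] + [p,q]. For instance
  ∂[v_1,v_2,v_4] = [v_2,v_4] − [v_1,v_4] + [v_1,v_2],
  ∂[v_0,v_1,v_4] = [v_1,v_4] − [v_0,v_4] + [v_0,v_1].
The resulting 10×5 matrix has rank 5, and its Smith normal form has invariant factors (1,1,1,1,1).

Now H_k = ker ∂_k / im ∂_{k+1}, so:

  H_0: rank C_0 − rank ∂_1 = 5 − 4 = 1, and the invariant factors of ∂_1 are all 1, so H_0 ≅ Z.
  H_1: rank ker ∂_1 − rank ∂_2 = (10 − 4) − 5 = 1, and the invariant factors of ∂_2 are all 1, so H_1 ≅ Z.
  H_2: rank ker ∂_2 − rank ∂_3 = (5 − 5) − 0 = 0, and there is no ∂_3, so H_2 ≅ 0.

H_0 = Z,  H_1 = Z,  H_2 = 0.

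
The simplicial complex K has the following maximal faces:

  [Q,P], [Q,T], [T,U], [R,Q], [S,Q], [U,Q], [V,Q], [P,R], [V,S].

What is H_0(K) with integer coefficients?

K has 7 vertices, 9 edges.
rank ∂_0 = 0, rank ∂_1 = 6 ⇒ b_0 = 7 − 0 − 6 = 1; all invariant factors of ∂_1 are 1 so no torsion. So H_0 ≅ Z.

H_0 ≅ Z.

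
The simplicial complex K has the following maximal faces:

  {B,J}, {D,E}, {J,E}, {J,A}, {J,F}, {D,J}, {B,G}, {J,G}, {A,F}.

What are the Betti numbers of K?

b_0 = 1, b_1 = 3.

Fix the vertex order A < B < D < E < F < G < J and write every simplex with vertices in increasing order. Then dim K = 1 and the simplices of K are:

  0-simplices (7): A, B, D, E, F, G, J
  1-simplices (9): AF, AJ, BG, BJ, DE, DJ, EJ, FJ, GJ

Hence C_0 ≅ Z^7, C_1 ≅ Z^9.

The boundary map ∂_1: C_1 → C_0 sends each edge [p,q] (with p < q) to q − p.
As a 7×9 matrix over Z this has rank 6, with invariant factors (1,1,1,1,1,1).

Now H_k = ker ∂_k / im ∂_{k+1}, so:

  H_0: rank C_0 − rank ∂_1 = 7 − 6 = 1, and the invariant factors of ∂_1 are all 1, so H_0 = Z.
  H_1: rank ker ∂_1 − rank ∂_2 = (9 − 6) − 0 = 3, and there is no ∂_2, so H_1 = Z^3.

Hence the Betti numbers are b_0 = 1, b_1 = 3.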